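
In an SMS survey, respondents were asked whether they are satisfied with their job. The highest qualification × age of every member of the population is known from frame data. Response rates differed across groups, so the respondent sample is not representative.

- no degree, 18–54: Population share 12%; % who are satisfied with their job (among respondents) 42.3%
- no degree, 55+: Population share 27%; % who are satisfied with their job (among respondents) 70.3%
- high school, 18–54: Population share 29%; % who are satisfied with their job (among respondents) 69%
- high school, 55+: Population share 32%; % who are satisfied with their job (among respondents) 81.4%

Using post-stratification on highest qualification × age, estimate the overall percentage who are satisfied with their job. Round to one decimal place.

70.1%

Each cell contributes population-share × respondent value:
  no degree, 18–54: 0.12 × 42.3 = 5.076
  no degree, 55+: 0.27 × 70.3 = 18.981
  high school, 18–54: 0.29 × 69 = 20.01
  high school, 55+: 0.32 × 81.4 = 26.048
Post-stratified estimate = 70.115 → 70.1%.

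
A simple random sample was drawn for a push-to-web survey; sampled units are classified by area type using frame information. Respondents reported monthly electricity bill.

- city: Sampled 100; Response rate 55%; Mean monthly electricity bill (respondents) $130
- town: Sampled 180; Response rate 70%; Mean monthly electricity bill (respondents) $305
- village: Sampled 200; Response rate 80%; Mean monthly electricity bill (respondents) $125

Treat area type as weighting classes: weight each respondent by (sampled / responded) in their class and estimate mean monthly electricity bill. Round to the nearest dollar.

$194

Inverse-response-rate weighting restores each class to its sampled count, so class totals weight by n_sampled:
  city: 100 × 130 = 13,000
  town: 180 × 305 = 54,900
  village: 200 × 125 = 25,000
Adjusted estimate = 92,900 / 480 = 193.542 → $194.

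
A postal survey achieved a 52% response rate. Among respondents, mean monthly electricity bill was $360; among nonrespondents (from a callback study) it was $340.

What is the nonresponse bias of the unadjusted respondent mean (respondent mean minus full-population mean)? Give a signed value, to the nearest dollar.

Nonresponse fraction = 1 − 0.52 = 0.48.
Bias = (nonresponse fraction) × (respondent mean − nonrespondent mean)
     = 0.48 × (360 − 340) = 0.48 × 20 = 9.6.

+$10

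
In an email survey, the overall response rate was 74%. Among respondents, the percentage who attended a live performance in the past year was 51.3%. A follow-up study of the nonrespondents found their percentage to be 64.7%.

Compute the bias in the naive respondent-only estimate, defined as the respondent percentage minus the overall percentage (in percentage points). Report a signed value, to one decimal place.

Nonresponse fraction = 1 − 0.74 = 0.26.
Bias = (nonresponse fraction) × (respondent percentage − nonrespondent percentage)
     = 0.26 × (51.3 − 64.7) = 0.26 × -13.4 = -3.484.

-3.5 percentage points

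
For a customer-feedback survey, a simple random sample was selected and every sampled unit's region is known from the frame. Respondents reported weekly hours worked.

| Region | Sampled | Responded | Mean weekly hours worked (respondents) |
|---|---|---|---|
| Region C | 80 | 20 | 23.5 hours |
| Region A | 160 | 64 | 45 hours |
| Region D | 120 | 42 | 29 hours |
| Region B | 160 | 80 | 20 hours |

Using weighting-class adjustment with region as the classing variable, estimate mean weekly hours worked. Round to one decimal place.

30.3

Response rates by class: Region C 20/80 = 25%, Region A 64/160 = 40%, Region D 42/120 = 35%, Region B 80/160 = 50%.
Weighting each respondent by the inverse class response rate inflates each class back to its sampled size, so the class weight is n_sampled:
  Region C: 80 × 23.5 = 1880
  Region A: 160 × 45 = 7200
  Region D: 120 × 29 = 3480
  Region B: 160 × 20 = 3200
Adjusted estimate = 15,760 / 520 = 30.3077 → 30.3.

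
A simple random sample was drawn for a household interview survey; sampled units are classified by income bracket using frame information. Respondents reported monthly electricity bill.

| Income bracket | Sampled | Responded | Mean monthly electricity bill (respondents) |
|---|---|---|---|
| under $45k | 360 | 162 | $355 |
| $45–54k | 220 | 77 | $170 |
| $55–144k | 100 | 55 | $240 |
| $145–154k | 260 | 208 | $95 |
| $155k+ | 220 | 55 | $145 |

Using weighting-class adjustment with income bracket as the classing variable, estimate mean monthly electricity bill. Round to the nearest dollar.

Class response rates: under $45k 162/360 = 45%, $45–54k 77/220 = 35%, $55–144k 55/100 = 55%, $145–154k 208/260 = 80%, $155k+ 55/220 = 25%.
Each respondent's weight = sampled/responded in their class; summing within a class gives n_sampled, so:
  under $45k: 360 × 355 = 127,800
  $45–54k: 220 × 170 = 37,400
  $55–144k: 100 × 240 = 24,000
  $145–154k: 260 × 95 = 24,700
  $155k+: 220 × 145 = 31,900
Adjusted estimate = 245,800 / 1,160 = 211.897 → $212.

$212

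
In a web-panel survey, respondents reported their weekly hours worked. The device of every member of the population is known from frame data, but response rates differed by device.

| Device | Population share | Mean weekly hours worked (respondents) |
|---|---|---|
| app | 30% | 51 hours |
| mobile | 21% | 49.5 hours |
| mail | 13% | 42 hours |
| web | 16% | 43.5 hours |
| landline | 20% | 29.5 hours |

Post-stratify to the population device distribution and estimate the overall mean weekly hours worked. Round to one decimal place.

Each cell contributes population-share × respondent value:
  app: 0.3 × 51 = 15.3
  mobile: 0.21 × 49.5 = 10.395
  mail: 0.13 × 42 = 5.46
  web: 0.16 × 43.5 = 6.96
  landline: 0.2 × 29.5 = 5.9
Post-stratified estimate = 44.015 → 44.0.

44.0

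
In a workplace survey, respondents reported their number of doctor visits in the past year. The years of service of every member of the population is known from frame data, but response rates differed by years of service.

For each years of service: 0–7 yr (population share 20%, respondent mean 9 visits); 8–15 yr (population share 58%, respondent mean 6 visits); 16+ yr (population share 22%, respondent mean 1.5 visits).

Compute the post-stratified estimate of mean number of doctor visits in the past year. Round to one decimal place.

Each cell contributes population-share × respondent value:
  0–7 yr: 0.2 × 9 = 1.8
  8–15 yr: 0.58 × 6 = 3.48
  16+ yr: 0.22 × 1.5 = 0.33
Post-stratified estimate = 5.61 → 5.6.

5.6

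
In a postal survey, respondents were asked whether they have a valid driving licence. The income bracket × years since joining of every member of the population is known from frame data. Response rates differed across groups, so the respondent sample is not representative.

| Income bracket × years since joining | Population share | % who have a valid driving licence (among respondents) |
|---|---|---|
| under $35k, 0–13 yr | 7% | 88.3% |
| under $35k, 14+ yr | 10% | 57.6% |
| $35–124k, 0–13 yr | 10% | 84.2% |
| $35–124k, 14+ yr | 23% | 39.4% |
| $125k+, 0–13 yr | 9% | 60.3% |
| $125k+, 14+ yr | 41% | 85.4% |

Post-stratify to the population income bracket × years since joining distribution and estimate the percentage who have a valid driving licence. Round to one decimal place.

Each cell contributes population-share × respondent value:
  under $35k, 0–13 yr: 0.07 × 88.3 = 6.181
  under $35k, 14+ yr: 0.1 × 57.6 = 5.76
  $35–124k, 0–13 yr: 0.1 × 84.2 = 8.42
  $35–124k, 14+ yr: 0.23 × 39.4 = 9.062
  $125k+, 0–13 yr: 0.09 × 60.3 = 5.427
  $125k+, 14+ yr: 0.41 × 85.4 = 35.014
Post-stratified estimate = 69.864 → 69.9%.

69.9%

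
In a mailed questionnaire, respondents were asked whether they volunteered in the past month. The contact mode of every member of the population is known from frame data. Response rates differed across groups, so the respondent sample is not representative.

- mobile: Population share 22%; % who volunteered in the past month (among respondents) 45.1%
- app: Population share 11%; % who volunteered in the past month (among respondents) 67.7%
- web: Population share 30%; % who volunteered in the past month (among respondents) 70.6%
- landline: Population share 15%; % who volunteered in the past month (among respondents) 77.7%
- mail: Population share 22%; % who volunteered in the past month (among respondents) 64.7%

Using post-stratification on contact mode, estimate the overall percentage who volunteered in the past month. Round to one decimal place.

Reweight to the known contact mode distribution:
  mobile: 0.22 × 45.1 = 9.922
  app: 0.11 × 67.7 = 7.447
  web: 0.3 × 70.6 = 21.18
  landline: 0.15 × 77.7 = 11.655
  mail: 0.22 × 64.7 = 14.234
Post-stratified estimate = 64.438 → 64.4%.

64.4%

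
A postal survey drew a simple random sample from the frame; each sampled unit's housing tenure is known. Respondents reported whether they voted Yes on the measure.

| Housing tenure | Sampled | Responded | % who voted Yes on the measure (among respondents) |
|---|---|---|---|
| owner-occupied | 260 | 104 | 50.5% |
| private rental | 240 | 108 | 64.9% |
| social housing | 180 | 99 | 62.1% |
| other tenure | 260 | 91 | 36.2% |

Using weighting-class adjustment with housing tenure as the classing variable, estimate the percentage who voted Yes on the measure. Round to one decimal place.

Class response rates: owner-occupied 104/260 = 40%, private rental 108/240 = 45%, social housing 99/180 = 55%, other tenure 91/260 = 35%.
Weighting each respondent by the inverse class response rate inflates each class back to its sampled size, so the class weight is n_sampled:
  owner-occupied: 260 × 50.5 = 13,130
  private rental: 240 × 64.9 = 15576
  social housing: 180 × 62.1 = 11,178
  other tenure: 260 × 36.2 = 9412
Adjusted estimate = 49,296 / 940 = 52.4426 → 52.4%.

52.4%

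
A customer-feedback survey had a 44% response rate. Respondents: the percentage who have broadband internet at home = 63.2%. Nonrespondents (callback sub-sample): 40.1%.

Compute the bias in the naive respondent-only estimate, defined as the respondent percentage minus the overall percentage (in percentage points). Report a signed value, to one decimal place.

+12.9 percentage points

Nonresponse fraction = 1 − 0.44 = 0.56.
Bias = (nonresponse fraction) × (respondent percentage − nonrespondent percentage)
     = 0.56 × (63.2 − 40.1) = 0.56 × 23.1 = 12.936.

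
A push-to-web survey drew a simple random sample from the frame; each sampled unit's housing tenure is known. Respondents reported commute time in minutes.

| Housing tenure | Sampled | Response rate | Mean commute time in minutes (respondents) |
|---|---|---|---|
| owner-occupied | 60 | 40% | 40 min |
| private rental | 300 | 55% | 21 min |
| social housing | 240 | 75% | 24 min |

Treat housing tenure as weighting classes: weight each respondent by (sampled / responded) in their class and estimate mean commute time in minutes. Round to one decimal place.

With weight = n_sampled/n_responded per class, the weighted class total is n_sampled:
  owner-occupied: 60 × 40 = 2400
  private rental: 300 × 21 = 6300
  social housing: 240 × 24 = 5760
Adjusted estimate = 14,460 / 600 = 24.1 → 24.1.

24.1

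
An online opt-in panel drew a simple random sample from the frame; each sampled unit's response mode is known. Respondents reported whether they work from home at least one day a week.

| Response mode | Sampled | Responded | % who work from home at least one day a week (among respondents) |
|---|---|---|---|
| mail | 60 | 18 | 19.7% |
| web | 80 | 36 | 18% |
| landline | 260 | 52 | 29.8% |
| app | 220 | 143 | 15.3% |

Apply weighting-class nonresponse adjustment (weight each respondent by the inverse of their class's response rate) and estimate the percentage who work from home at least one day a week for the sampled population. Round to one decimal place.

Response rates by class: mail 18/60 = 30%, web 36/80 = 45%, landline 52/260 = 20%, app 143/220 = 65%.
With weight = n_sampled/n_responded per class, the weighted class total is n_sampled:
  mail: 60 × 19.7 = 1182
  web: 80 × 18 = 1440
  landline: 260 × 29.8 = 7748
  app: 220 × 15.3 = 3366
Adjusted estimate = 13,736 / 620 = 22.1548 → 22.2%.

22.2%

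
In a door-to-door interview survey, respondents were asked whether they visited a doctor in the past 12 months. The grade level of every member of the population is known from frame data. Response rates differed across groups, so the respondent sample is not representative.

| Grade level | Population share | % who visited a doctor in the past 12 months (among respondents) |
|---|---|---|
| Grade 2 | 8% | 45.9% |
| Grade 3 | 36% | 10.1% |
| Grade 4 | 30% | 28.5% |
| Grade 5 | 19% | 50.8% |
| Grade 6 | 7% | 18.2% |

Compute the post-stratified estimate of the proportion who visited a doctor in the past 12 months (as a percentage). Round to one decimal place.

Weight each group's respondent value by its population share:
  Grade 2: 0.08 × 45.9 = 3.672
  Grade 3: 0.36 × 10.1 = 3.636
  Grade 4: 0.3 × 28.5 = 8.55
  Grade 5: 0.19 × 50.8 = 9.652
  Grade 6: 0.07 × 18.2 = 1.274
Post-stratified estimate = 26.784 → 26.8%.

26.8%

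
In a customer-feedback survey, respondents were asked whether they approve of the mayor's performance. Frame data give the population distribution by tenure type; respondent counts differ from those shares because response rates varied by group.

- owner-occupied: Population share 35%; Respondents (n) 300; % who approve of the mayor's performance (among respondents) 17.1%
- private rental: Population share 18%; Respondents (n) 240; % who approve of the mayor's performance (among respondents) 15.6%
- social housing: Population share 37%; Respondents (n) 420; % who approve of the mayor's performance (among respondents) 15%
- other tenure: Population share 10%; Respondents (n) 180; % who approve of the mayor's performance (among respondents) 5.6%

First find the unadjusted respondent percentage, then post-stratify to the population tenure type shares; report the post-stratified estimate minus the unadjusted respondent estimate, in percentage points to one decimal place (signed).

+0.7 percentage points

Without adjustment, the pooled respondent share is:
  (300/1140)×17.1 + (240/1140)×15.6 + (420/1140)×15 + (180/1140)×5.6 = 14.1947%
Reweighting by population tenure type shares:
  0.35×17.1 + 0.18×15.6 + 0.37×15 + 0.1×5.6 = 14.903%
Difference = 14.903 − 14.1947 = 0.7083 pp.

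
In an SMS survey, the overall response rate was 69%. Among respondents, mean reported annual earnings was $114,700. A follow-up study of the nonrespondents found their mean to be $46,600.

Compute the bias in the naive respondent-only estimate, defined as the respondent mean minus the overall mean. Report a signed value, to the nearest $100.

Nonresponse fraction = 1 − 0.69 = 0.31.
Bias = (nonresponse fraction) × (respondent mean − nonrespondent mean)
     = 0.31 × (114,700 − 46,600) = 0.31 × 68,100 = 21,111.

+$21,100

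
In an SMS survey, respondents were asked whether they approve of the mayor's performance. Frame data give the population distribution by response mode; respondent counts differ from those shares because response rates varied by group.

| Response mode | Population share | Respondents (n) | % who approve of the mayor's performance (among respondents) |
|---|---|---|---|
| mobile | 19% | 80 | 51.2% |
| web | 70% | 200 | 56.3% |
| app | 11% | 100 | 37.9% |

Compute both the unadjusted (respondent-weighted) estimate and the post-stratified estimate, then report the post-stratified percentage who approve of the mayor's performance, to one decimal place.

Unadjusted (pooled respondent) estimate weights by respondent counts:
  (80/380)×51.2 + (200/380)×56.3 + (100/380)×37.9 = 50.3842%
Post-stratified estimate weights by population shares:
  0.19×51.2 + 0.7×56.3 + 0.11×37.9 = 53.307%

53.3%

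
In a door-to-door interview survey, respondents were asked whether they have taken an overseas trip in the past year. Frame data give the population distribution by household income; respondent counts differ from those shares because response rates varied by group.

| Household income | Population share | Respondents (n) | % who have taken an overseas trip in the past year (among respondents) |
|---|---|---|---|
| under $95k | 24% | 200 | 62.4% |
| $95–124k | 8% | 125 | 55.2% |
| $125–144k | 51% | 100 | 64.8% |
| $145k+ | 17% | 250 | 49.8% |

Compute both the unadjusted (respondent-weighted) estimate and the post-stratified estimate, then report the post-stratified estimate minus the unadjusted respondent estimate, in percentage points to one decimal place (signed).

Without adjustment, the pooled respondent share is:
  (200/675)×62.4 + (125/675)×55.2 + (100/675)×64.8 + (250/675)×49.8 = 56.7556%
Post-stratified estimate weights by population shares:
  0.24×62.4 + 0.08×55.2 + 0.51×64.8 + 0.17×49.8 = 60.906%
Difference = 60.906 − 56.7556 = 4.1504 pp.

+4.2 percentage points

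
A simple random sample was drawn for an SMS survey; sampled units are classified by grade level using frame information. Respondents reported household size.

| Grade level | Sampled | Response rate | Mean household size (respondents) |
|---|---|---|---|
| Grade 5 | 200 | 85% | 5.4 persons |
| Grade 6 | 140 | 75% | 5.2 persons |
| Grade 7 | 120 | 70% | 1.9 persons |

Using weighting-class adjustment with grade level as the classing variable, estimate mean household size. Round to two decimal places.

4.43

With weight = n_sampled/n_responded per class, the weighted class total is n_sampled:
  Grade 5: 200 × 5.4 = 1080
  Grade 6: 140 × 5.2 = 728
  Grade 7: 120 × 1.9 = 228
Adjusted estimate = 2036 / 460 = 4.42609 → 4.43.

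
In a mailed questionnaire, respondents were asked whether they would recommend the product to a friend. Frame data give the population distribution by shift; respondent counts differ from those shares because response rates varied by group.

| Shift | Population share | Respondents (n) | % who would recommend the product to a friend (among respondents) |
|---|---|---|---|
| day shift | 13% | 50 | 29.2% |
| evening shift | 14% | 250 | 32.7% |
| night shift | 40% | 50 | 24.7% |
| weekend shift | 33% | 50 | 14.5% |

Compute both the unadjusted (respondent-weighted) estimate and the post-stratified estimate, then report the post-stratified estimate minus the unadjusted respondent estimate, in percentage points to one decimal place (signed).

-5.9 percentage points

Naive respondent-only estimate (weights = respondent counts):
  (50/400)×29.2 + (250/400)×32.7 + (50/400)×24.7 + (50/400)×14.5 = 28.9875%
Post-stratified estimate weights by population shares:
  0.13×29.2 + 0.14×32.7 + 0.4×24.7 + 0.33×14.5 = 23.039%
Difference = 23.039 − 28.9875 = -5.9485 pp.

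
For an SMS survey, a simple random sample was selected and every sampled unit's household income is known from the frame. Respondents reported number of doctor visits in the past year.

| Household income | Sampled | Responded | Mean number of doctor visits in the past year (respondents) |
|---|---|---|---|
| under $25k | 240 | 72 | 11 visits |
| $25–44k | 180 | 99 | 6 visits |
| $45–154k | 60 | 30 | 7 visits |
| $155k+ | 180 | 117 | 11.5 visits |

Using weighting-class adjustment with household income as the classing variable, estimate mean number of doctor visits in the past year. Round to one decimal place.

Response rates by class: under $25k 72/240 = 30%, $25–44k 99/180 = 55%, $45–154k 30/60 = 50%, $155k+ 117/180 = 65%.
Inverse-response-rate weighting restores each class to its sampled count, so class totals weight by n_sampled:
  under $25k: 240 × 11 = 2640
  $25–44k: 180 × 6 = 1080
  $45–154k: 60 × 7 = 420
  $155k+: 180 × 11.5 = 2070
Adjusted estimate = 6210 / 660 = 9.40909 → 9.4.

9.4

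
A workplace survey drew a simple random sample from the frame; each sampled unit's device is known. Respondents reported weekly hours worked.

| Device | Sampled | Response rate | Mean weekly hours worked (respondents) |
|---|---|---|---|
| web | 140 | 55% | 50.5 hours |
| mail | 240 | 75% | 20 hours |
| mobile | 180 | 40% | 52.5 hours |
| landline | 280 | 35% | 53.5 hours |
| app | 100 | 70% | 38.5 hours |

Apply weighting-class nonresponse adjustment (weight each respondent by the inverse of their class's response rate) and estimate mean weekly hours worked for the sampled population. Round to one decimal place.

Inverse-response-rate weighting restores each class to its sampled count, so class totals weight by n_sampled:
  web: 140 × 50.5 = 7070
  mail: 240 × 20 = 4800
  mobile: 180 × 52.5 = 9450
  landline: 280 × 53.5 = 14,980
  app: 100 × 38.5 = 3850
Adjusted estimate = 40,150 / 940 = 42.7128 → 42.7.

42.7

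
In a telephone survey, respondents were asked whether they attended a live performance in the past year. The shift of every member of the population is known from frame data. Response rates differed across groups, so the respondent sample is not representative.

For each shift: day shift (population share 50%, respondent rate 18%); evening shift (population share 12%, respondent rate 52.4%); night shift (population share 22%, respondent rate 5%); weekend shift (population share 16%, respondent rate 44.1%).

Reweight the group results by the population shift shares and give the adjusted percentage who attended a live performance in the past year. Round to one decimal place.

Post-stratification weights by population share, not respondent share:
  day shift: 0.5 × 18 = 9
  evening shift: 0.12 × 52.4 = 6.288
  night shift: 0.22 × 5 = 1.1
  weekend shift: 0.16 × 44.1 = 7.056
Post-stratified estimate = 23.444 → 23.4%.

23.4%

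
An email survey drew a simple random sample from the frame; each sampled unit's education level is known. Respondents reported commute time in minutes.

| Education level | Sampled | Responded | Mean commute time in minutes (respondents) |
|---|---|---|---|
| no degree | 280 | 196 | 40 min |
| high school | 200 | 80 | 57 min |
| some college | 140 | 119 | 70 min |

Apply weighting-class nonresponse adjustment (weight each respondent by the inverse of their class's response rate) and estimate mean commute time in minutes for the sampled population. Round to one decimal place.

Response rates by class: no degree 196/280 = 70%, high school 80/200 = 40%, some college 119/140 = 85%.
Weighting each respondent by the inverse class response rate inflates each class back to its sampled size, so the class weight is n_sampled:
  no degree: 280 × 40 = 11,200
  high school: 200 × 57 = 11,400
  some college: 140 × 70 = 9800
Adjusted estimate = 32,400 / 620 = 52.2581 → 52.3.

52.3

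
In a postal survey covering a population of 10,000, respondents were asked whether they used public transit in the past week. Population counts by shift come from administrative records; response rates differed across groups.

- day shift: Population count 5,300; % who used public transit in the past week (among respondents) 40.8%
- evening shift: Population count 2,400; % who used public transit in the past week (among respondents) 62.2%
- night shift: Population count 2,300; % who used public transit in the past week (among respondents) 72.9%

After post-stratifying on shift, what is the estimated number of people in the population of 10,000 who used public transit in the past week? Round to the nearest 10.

Apply each group's respondent rate to its population count:
  day shift: 5,300 × 40.8% = 2162.4
  evening shift: 2,400 × 62.2% = 1492.8
  night shift: 2,300 × 72.9% = 1676.7
Estimated total = 5331.9 → 5,330.

5,330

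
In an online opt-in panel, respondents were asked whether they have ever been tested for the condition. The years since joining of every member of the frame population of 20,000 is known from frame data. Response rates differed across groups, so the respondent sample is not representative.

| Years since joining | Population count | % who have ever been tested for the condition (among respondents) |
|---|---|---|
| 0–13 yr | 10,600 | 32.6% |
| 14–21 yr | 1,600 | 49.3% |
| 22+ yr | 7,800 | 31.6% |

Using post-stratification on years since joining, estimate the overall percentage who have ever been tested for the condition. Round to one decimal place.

33.5%

Each cell contributes population-share × respondent value:
  0–13 yr: (10,600/20,000) × 32.6 = 17.278
  14–21 yr: (1,600/20,000) × 49.3 = 3.944
  22+ yr: (7,800/20,000) × 31.6 = 12.324
Post-stratified estimate = 33.546 → 33.5%.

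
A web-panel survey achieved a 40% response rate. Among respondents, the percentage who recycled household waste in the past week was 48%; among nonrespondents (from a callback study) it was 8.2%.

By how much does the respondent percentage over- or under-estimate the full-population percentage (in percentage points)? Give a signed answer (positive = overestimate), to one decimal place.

Nonresponse fraction = 1 − 0.4 = 0.6.
Bias = (nonresponse fraction) × (respondent percentage − nonrespondent percentage)
     = 0.6 × (48 − 8.2) = 0.6 × 39.8 = 23.88.

+23.9 percentage points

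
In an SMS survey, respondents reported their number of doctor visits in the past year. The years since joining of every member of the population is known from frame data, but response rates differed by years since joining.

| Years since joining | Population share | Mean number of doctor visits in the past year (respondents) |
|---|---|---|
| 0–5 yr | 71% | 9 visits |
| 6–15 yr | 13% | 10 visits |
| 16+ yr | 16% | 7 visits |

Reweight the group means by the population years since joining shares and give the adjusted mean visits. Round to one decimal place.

8.8

Each cell contributes population-share × respondent value:
  0–5 yr: 0.71 × 9 = 6.39
  6–15 yr: 0.13 × 10 = 1.3
  16+ yr: 0.16 × 7 = 1.12
Post-stratified estimate = 8.81 → 8.8.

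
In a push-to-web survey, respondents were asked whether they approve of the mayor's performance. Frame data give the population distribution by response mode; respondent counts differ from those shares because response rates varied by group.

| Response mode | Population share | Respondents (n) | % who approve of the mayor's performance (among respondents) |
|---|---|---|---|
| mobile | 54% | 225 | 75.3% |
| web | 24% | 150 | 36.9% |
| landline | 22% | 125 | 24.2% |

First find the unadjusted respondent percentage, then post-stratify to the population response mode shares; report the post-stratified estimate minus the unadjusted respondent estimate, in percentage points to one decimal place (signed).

+3.8 percentage points

Naive respondent-only estimate (weights = respondent counts):
  (225/500)×75.3 + (150/500)×36.9 + (125/500)×24.2 = 51.005%
Post-stratifying to population shares instead:
  0.54×75.3 + 0.24×36.9 + 0.22×24.2 = 54.842%
Difference = 54.842 − 51.005 = 3.837 pp.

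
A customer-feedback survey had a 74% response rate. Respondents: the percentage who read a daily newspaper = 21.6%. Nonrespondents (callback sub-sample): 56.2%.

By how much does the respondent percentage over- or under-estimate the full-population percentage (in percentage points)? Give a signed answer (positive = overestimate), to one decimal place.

-9.0 percentage points

Nonresponse fraction = 1 − 0.74 = 0.26.
Bias = (nonresponse fraction) × (respondent percentage − nonrespondent percentage)
     = 0.26 × (21.6 − 56.2) = 0.26 × -34.6 = -8.996.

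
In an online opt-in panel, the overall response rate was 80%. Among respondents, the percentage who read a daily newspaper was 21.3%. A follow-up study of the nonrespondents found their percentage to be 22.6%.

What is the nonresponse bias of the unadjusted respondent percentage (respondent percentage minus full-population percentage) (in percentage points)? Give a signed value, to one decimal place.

Nonresponse fraction = 1 − 0.8 = 0.2.
Bias = (nonresponse fraction) × (respondent percentage − nonrespondent percentage)
     = 0.2 × (21.3 − 22.6) = 0.2 × -1.3 = -0.26.

-0.3 percentage points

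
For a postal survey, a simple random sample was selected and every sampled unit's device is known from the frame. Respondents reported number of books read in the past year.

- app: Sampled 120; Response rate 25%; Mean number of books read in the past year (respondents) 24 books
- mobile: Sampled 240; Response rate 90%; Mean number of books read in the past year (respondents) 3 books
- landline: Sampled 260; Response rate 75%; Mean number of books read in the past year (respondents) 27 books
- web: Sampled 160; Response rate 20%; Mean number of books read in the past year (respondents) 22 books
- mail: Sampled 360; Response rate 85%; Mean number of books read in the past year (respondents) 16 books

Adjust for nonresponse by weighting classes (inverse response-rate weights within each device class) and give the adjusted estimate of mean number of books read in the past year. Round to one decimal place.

Weighting each respondent by the inverse class response rate inflates each class back to its sampled size, so the class weight is n_sampled:
  app: 120 × 24 = 2880
  mobile: 240 × 3 = 720
  landline: 260 × 27 = 7020
  web: 160 × 22 = 3520
  mail: 360 × 16 = 5760
Adjusted estimate = 19,900 / 1,140 = 17.4561 → 17.5.

17.5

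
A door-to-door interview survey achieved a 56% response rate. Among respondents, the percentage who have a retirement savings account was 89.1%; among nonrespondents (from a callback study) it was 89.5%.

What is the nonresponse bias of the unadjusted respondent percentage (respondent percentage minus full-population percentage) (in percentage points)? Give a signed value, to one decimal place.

Nonresponse fraction = 1 − 0.56 = 0.44.
Bias = (nonresponse fraction) × (respondent percentage − nonrespondent percentage)
     = 0.44 × (89.1 − 89.5) = 0.44 × -0.4 = -0.176.

-0.2 percentage points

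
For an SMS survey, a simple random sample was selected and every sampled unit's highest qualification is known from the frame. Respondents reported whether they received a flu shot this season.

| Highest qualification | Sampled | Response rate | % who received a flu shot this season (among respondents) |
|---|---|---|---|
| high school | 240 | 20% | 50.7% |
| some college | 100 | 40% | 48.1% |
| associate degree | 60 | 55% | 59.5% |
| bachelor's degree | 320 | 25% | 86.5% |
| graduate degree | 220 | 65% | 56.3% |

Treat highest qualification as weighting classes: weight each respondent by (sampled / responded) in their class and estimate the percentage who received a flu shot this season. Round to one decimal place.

Inverse-response-rate weighting restores each class to its sampled count, so class totals weight by n_sampled:
  high school: 240 × 50.7 = 12,168
  some college: 100 × 48.1 = 4810
  associate degree: 60 × 59.5 = 3570
  bachelor's degree: 320 × 86.5 = 27,680
  graduate degree: 220 × 56.3 = 12,386
Adjusted estimate = 60,614 / 940 = 64.483 → 64.5%.

64.5%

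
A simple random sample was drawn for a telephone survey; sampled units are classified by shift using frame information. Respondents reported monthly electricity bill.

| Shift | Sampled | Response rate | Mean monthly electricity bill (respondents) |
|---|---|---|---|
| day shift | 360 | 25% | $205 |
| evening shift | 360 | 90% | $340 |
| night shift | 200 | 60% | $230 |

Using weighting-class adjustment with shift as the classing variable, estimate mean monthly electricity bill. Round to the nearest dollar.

$263

Weighting each respondent by the inverse class response rate inflates each class back to its sampled size, so the class weight is n_sampled:
  day shift: 360 × 205 = 73,800
  evening shift: 360 × 340 = 122,400
  night shift: 200 × 230 = 46,000
Adjusted estimate = 242,200 / 920 = 263.261 → $263.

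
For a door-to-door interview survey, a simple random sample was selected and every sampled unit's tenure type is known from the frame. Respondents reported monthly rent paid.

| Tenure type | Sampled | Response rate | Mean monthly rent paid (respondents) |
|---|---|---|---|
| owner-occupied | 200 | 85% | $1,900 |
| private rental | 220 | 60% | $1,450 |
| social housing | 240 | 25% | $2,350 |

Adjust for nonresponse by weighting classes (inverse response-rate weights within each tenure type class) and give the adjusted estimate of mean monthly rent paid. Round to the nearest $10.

$1,910

Weighting each respondent by the inverse class response rate inflates each class back to its sampled size, so the class weight is n_sampled:
  owner-occupied: 200 × 1900 = 380,000
  private rental: 220 × 1450 = 319,000
  social housing: 240 × 2350 = 564,000
Adjusted estimate = 1,263,000 / 660 = 1913.64 → $1,910.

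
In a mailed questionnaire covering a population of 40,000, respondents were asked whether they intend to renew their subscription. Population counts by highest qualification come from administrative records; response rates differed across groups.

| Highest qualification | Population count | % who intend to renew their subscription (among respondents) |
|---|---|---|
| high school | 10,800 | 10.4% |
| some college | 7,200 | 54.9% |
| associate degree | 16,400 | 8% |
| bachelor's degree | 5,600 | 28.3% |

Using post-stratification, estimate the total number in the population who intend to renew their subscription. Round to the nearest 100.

8,000

Apply each group's respondent rate to its population count:
  high school: 10,800 × 10.4% = 1123.2
  some college: 7,200 × 54.9% = 3952.8
  associate degree: 16,400 × 8% = 1312
  bachelor's degree: 5,600 × 28.3% = 1584.8
Estimated total = 7972.8 → 8,000.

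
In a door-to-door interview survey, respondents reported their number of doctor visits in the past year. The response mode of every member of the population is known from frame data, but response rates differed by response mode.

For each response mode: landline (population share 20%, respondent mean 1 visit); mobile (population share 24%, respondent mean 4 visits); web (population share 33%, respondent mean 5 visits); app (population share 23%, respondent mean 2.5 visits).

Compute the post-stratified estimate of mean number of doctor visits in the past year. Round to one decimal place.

Weight each group's respondent value by its population share:
  landline: 0.2 × 1 = 0.2
  mobile: 0.24 × 4 = 0.96
  web: 0.33 × 5 = 1.65
  app: 0.23 × 2.5 = 0.575
Post-stratified estimate = 3.385 → 3.4.

3.4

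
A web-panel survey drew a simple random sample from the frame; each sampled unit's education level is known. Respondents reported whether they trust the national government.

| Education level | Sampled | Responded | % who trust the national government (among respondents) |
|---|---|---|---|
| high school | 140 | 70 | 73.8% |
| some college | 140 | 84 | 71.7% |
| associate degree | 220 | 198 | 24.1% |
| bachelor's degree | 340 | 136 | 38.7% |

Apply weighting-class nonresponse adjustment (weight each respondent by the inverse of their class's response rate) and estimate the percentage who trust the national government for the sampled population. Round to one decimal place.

46.2%

Class response rates: high school 70/140 = 50%, some college 84/140 = 60%, associate degree 198/220 = 90%, bachelor's degree 136/340 = 40%.
With weight = n_sampled/n_responded per class, the weighted class total is n_sampled:
  high school: 140 × 73.8 = 10,332
  some college: 140 × 71.7 = 10,038
  associate degree: 220 × 24.1 = 5302
  bachelor's degree: 340 × 38.7 = 13158
Adjusted estimate = 38,830 / 840 = 46.2262 → 46.2%.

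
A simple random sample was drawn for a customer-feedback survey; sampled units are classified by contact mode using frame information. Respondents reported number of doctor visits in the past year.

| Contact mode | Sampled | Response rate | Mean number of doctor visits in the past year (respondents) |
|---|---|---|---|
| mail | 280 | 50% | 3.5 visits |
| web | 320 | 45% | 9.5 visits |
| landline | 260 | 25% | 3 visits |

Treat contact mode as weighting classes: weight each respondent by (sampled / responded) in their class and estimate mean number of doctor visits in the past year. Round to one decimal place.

5.6

Inverse-response-rate weighting restores each class to its sampled count, so class totals weight by n_sampled:
  mail: 280 × 3.5 = 980
  web: 320 × 9.5 = 3040
  landline: 260 × 3 = 780
Adjusted estimate = 4800 / 860 = 5.58139 → 5.6.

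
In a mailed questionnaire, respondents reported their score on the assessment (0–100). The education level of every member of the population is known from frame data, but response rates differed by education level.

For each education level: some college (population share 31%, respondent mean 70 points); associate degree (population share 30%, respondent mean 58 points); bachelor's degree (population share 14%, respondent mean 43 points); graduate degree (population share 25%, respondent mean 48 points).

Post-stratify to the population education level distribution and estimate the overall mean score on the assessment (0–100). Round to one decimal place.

57.1

Weight each group's respondent value by its population share:
  some college: 0.31 × 70 = 21.7
  associate degree: 0.3 × 58 = 17.4
  bachelor's degree: 0.14 × 43 = 6.02
  graduate degree: 0.25 × 48 = 12
Post-stratified estimate = 57.12 → 57.1.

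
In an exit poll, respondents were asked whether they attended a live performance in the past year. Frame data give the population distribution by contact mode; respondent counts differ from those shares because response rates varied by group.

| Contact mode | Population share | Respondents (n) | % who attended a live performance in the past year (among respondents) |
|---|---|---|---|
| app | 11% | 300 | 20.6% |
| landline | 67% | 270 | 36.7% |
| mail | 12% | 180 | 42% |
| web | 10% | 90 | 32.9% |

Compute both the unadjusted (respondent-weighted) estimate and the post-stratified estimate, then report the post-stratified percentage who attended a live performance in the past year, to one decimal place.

35.2%

Unadjusted (pooled respondent) estimate weights by respondent counts:
  (300/840)×20.6 + (270/840)×36.7 + (180/840)×42 + (90/840)×32.9 = 31.6786%
Post-stratified estimate weights by population shares:
  0.11×20.6 + 0.67×36.7 + 0.12×42 + 0.1×32.9 = 35.185%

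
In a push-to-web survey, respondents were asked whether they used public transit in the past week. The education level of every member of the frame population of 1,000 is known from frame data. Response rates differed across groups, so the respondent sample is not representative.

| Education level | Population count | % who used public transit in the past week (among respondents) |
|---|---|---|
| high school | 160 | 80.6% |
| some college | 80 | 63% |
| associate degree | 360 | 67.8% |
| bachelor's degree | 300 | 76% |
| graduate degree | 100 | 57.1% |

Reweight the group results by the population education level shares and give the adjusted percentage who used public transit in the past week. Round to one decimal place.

Reweight to the known education level distribution:
  high school: (160/1,000) × 80.6 = 12.896
  some college: (80/1,000) × 63 = 5.04
  associate degree: (360/1,000) × 67.8 = 24.408
  bachelor's degree: (300/1,000) × 76 = 22.8
  graduate degree: (100/1,000) × 57.1 = 5.71
Post-stratified estimate = 70.854 → 70.9%.

70.9%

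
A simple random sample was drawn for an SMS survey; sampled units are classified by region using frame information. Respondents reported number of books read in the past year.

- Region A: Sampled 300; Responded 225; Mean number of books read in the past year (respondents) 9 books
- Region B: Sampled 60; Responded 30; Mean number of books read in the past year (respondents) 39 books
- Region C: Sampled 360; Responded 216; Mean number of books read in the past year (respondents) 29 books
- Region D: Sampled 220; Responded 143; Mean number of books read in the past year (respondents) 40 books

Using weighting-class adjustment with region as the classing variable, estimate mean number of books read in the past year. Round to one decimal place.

25.8

Response rates by class: Region A 225/300 = 75%, Region B 30/60 = 50%, Region C 216/360 = 60%, Region D 143/220 = 65%.
Inverse-response-rate weighting restores each class to its sampled count, so class totals weight by n_sampled:
  Region A: 300 × 9 = 2700
  Region B: 60 × 39 = 2340
  Region C: 360 × 29 = 10,440
  Region D: 220 × 40 = 8800
Adjusted estimate = 24,280 / 940 = 25.8298 → 25.8.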